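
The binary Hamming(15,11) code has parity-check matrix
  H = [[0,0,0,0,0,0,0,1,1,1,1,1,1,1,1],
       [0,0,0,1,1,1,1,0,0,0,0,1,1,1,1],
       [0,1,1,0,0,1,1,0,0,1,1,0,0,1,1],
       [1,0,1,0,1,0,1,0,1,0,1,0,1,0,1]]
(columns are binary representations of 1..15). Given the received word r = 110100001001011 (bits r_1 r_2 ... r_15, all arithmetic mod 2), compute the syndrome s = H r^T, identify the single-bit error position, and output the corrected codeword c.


s = (0, 0, 1, 1)^T, error position = 3, corrected codeword c = 111100001001011

Compute s = H r^T mod 2 one row at a time:
  s_1 = 0 + 1 + 0 + 0 + 1 + 0 + 1 + 1 = 4 ≡ 0 (mod 2).
  s_2 = 1 + 0 + 0 + 0 + 1 + 0 + 1 + 1 = 4 ≡ 0 (mod 2).
  s_3 = 1 + 0 + 0 + 0 + 0 + 0 + 1 + 1 = 3 ≡ 1 (mod 2).
  s_4 = 1 + 0 + 0 + 0 + 1 + 0 + 0 + 1 = 3 ≡ 1 (mod 2).
s = (0, 0, 1, 1)^T — this equals column 3 of H (binary 0011), so error is at position 3.
Correct: flip bit 3 of r = 110100001001011 to get c = 111100001001011.


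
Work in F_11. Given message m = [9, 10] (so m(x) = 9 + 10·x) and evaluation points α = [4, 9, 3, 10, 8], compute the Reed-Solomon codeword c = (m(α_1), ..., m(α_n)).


c = [5, 0, 6, 10, 1]

Message polynomial: m(x) = 9 + 10·x (mod 11).
For each evaluation point α_i, compute m(α_i) mod 11:
  α_1 = 4: Horner steps 10 → 5, so m(4) = 5.
  α_2 = 9: Horner steps 10 → 0, so m(9) = 0.
  α_3 = 3: Horner steps 10 → 6, so m(3) = 6.
  α_4 = 10: Horner steps 10 → 10, so m(10) = 10.
  α_5 = 8: Horner steps 10 → 1, so m(8) = 1.
Codeword c = [5, 0, 6, 10, 1] ∈ F_11^5.


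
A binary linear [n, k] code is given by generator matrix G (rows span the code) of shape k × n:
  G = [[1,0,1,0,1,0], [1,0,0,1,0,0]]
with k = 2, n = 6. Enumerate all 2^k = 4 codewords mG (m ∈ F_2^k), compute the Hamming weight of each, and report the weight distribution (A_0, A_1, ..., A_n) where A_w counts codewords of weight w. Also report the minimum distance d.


Weight distribution: A_0 = 1, A_2 = 1, A_3 = 2. Minimum distance d = 2.

Enumerate all 2^2 = 4 messages m ∈ F_2^2.
For each, compute codeword c = mG in F_2^6, then tally its weight.
  m = 00 → c = 000000, weight = 0.
  m = 10 → c = 101010, weight = 3.
  m = 01 → c = 100100, weight = 2.
  m = 11 → c = 001110, weight = 3.
Tally weights:
  weight 0: 1 codewords.
  weight 2: 1 codewords.
  weight 3: 2 codewords.
Minimum distance d = smallest w > 0 with A_w > 0 = 2.
Sanity: Σ A_w = 4 = 2^2 = 4 ✓.


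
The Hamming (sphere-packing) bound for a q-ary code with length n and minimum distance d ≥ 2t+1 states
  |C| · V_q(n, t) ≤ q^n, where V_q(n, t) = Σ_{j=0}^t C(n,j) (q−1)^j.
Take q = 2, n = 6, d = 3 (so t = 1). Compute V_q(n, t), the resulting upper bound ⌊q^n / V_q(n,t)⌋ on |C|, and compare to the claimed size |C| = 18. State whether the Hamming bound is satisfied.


V_q(n, t) = 7, q^n = 64, Hamming bound = 9, |C| = 18 > bound (violated).

Step 1: Compute V_q(n, t) = Σ_{j=0}^1 C(n, j) (q−1)^j.
  j = 0: C(6,0)·(1)^0 = 1·1 = 1.
  j = 1: C(6,1)·(1)^1 = 6·1 = 6.
  V_q(n, t) = 1 + 6 = 7.
Step 2: q^n = 2^6 = 64.
Step 3: Hamming bound ⌊q^n / V_q(n,t)⌋ = ⌊64/7⌋ = 9.
Step 4: Compare |C| = 18 to 9: violated.
The claimed |C| lies above the Hamming bound, so no 2-ary code of length 6 with d ≥ 3 can have 18 codewords.


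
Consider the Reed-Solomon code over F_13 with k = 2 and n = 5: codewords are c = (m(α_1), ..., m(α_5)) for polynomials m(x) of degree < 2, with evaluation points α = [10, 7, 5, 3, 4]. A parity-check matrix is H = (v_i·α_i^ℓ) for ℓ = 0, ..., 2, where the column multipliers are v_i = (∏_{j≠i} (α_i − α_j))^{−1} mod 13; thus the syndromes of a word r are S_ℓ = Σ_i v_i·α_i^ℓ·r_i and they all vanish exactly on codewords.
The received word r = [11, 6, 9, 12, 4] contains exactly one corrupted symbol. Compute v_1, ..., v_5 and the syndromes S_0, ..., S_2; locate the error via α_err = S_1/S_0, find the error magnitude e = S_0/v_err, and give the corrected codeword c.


S = (7, 5, 11), error at position 1, error magnitude e = 3, c = [8, 6, 9, 12, 4].

Step 1: column multipliers v_i = (∏_{j≠i}(α_i − α_j))^{−1} mod 13.
  i = 1 (α = 10): (10−7)(10−5)(10−3)(10−4) = 3·5·7·6 = 630 ≡ 6, so v_1 = 6^{−1} = 11 (mod 13).
  i = 2 (α = 7): (7−10)(7−5)(7−3)(7−4) = (−3)·2·4·3 = −72 ≡ 6, so v_2 = 6^{−1} = 11 (mod 13).
  i = 3 (α = 5): (5−10)(5−7)(5−3)(5−4) = (−5)·(−2)·2·1 = 20 ≡ 7, so v_3 = 7^{−1} = 2 (mod 13).
  i = 4 (α = 3): (3−10)(3−7)(3−5)(3−4) = (−7)·(−4)·(−2)·(−1) = 56 ≡ 4, so v_4 = 4^{−1} = 10 (mod 13).
  i = 5 (α = 4): (4−10)(4−7)(4−5)(4−3) = (−6)·(−3)·(−1)·1 = −18 ≡ 8, so v_5 = 8^{−1} = 5 (mod 13).
  v = [11, 11, 2, 10, 5].
Step 2: syndromes of r = [11, 6, 9, 12, 4] (all sums mod 13).
  S_0 = Σ v_i r_i = 11·11 + 11·6 + 2·9 + 10·12 + 5·4 = 345 ≡ 7.
  S_1 = Σ v_i α_i r_i = 11·10·11 + 11·7·6 + 2·5·9 + 10·3·12 + 5·4·4 = 2202 ≡ 5.
  α_i^2 mod 13 = [9, 10, 12, 9, 3].
  S_2 = Σ v_i α_i^2 r_i = 11·9·11 + 11·10·6 + 2·12·9 + 10·9·12 + 5·3·4 = 3105 ≡ 11.
  S = (7, 5, 11) ≠ 0, so r is not a codeword (an error is present).
Step 3: locate the error. For a single error e at position i, S_ℓ = v_i·e·α_i^ℓ, so α_err = S_1/S_0.
  S_0^{−1} = 7^{−1} = 2 (mod 13), so α_err = 5·2 = 10 ≡ 10 = α_1. Error position i = 1.
  Consistency check: S_2/S_1 = 11·8 = 88 ≡ 10 = α_err ✓ (single-error assumption holds).
Step 4: error magnitude e = S_0/v_1 = S_0·∏_{j≠1}(α_1 − α_j) = 7·6 = 42 ≡ 3 (mod 13).
Step 5: correct position 1: c_1 = r_1 − e = 11 − 3 ≡ 8 (mod 13). Hence c = [8, 6, 9, 12, 4].
  Check: interpolating c through the α_i gives m(x) = 10 + 5·x (degree < 2) with m(α_i) = c_i for every i, so c is indeed a codeword.


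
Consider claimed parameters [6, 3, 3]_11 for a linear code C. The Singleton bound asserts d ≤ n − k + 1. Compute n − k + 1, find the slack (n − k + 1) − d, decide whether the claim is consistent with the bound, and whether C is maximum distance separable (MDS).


Singleton RHS = n − k + 1 = 4, slack = 1, bound satisfied, not MDS.

Singleton bound: d ≤ n − k + 1.
Here n = 6, k = 3, so n − k + 1 = 4.
Given d = 3, check d ≤ 4: YES.
Slack = (n − k + 1) − d = 1.
The code is NOT MDS (slack = 1 > 0).
Description: the claimed parameters are [6, 3, 3]_11; such a code would be non-MDS.


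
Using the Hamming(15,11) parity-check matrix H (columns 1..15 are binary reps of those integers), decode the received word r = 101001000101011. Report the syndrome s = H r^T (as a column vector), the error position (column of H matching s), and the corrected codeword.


s = (0, 0, 1, 1)^T, error position = 3, corrected codeword c = 100001000101011

Compute s = H r^T mod 2 one row at a time:
  s_1 = 0 + 0 + 1 + 0 + 1 + 0 + 1 + 1 = 4 ≡ 0 (mod 2).
  s_2 = 0 + 0 + 1 + 0 + 1 + 0 + 1 + 1 = 4 ≡ 0 (mod 2).
  s_3 = 0 + 1 + 1 + 0 + 1 + 0 + 1 + 1 = 5 ≡ 1 (mod 2).
  s_4 = 1 + 1 + 0 + 0 + 0 + 0 + 0 + 1 = 3 ≡ 1 (mod 2).
s = (0, 0, 1, 1)^T — this equals column 3 of H (binary 0011), so error is at position 3.
Correct: flip bit 3 of r = 101001000101011 to get c = 100001000101011.


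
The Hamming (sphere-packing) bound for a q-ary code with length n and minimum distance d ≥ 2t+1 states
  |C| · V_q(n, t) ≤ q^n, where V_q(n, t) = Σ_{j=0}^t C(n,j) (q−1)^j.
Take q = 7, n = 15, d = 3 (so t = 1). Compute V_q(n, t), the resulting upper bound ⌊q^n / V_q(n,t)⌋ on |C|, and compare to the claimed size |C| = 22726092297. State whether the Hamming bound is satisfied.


V_q(n, t) = 91, q^n = 4747561509943, Hamming bound = 52171005603, |C| = 22726092297 ≤ bound (satisfied).

Step 1: Compute V_q(n, t) = Σ_{j=0}^1 C(n, j) (q−1)^j.
  j = 0: C(15,0)·(6)^0 = 1·1 = 1.
  j = 1: C(15,1)·(6)^1 = 15·6 = 90.
  V_q(n, t) = 1 + 90 = 91.
Step 2: q^n = 7^15 = 4747561509943.
Step 3: Hamming bound ⌊q^n / V_q(n,t)⌋ = ⌊4747561509943/91⌋ = 52171005603.
Step 4: Compare |C| = 22726092297 to 52171005603: satisfied.
The claimed |C| lies below the Hamming bound.


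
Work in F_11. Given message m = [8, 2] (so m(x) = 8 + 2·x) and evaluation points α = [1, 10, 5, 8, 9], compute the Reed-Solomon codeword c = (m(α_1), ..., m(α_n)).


c = [10, 6, 7, 2, 4]

Message polynomial: m(x) = 8 + 2·x (mod 11).
For each evaluation point α_i, compute m(α_i) mod 11:
  α_1 = 1: Horner steps 2 → 10, so m(1) = 10.
  α_2 = 10: Horner steps 2 → 6, so m(10) = 6.
  α_3 = 5: Horner steps 2 → 7, so m(5) = 7.
  α_4 = 8: Horner steps 2 → 2, so m(8) = 2.
  α_5 = 9: Horner steps 2 → 4, so m(9) = 4.
Codeword c = [10, 6, 7, 2, 4] ∈ F_11^5.


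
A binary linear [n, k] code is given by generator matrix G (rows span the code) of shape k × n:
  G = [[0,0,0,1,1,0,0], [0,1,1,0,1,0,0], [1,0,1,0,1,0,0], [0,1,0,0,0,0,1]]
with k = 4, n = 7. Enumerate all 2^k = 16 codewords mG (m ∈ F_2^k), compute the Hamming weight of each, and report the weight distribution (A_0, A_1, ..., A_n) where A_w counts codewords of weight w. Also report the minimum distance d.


Weight distribution: A_0 = 1, A_2 = 4, A_3 = 6, A_4 = 3, A_5 = 2. Minimum distance d = 2.

Enumerate all 2^4 = 16 messages m ∈ F_2^4.
For each, compute codeword c = mG in F_2^7, then tally its weight.
  m = 0000 → c = 0000000, weight = 0.
  m = 1000 → c = 0001100, weight = 2.
  m = 0100 → c = 0110100, weight = 3.
  m = 1100 → c = 0111000, weight = 3.
  m = 0010 → c = 1010100, weight = 3.
  m = 1010 → c = 1011000, weight = 3.
  m = 0110 → c = 1100000, weight = 2.
  m = 1110 → c = 1101100, weight = 4.
  m = 0001 → c = 0100001, weight = 2.
  m = 1001 → c = 0101101, weight = 4.
  m = 0101 → c = 0010101, weight = 3.
  m = 1101 → c = 0011001, weight = 3.
  m = 0011 → c = 1110101, weight = 5.
  m = 1011 → c = 1111001, weight = 5.
  m = 0111 → c = 1000001, weight = 2.
  m = 1111 → c = 1001101, weight = 4.
Tally weights:
  weight 0: 1 codewords.
  weight 2: 4 codewords.
  weight 3: 6 codewords.
  weight 4: 3 codewords.
  weight 5: 2 codewords.
Minimum distance d = smallest w > 0 with A_w > 0 = 2.
Sanity: Σ A_w = 16 = 2^4 = 16 ✓.


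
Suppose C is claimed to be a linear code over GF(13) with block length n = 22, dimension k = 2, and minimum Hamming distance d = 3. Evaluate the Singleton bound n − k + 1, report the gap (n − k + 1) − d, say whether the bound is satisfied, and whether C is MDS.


Singleton RHS = n − k + 1 = 21, slack = 18, bound satisfied, not MDS.

Singleton bound: d ≤ n − k + 1.
Here n = 22, k = 2, so n − k + 1 = 21.
Given d = 3, check d ≤ 21: YES.
Slack = (n − k + 1) − d = 18.
The code is NOT MDS (slack = 18 > 0).
Description: the claimed parameters are [22, 2, 3]_13; such a code would be non-MDS.


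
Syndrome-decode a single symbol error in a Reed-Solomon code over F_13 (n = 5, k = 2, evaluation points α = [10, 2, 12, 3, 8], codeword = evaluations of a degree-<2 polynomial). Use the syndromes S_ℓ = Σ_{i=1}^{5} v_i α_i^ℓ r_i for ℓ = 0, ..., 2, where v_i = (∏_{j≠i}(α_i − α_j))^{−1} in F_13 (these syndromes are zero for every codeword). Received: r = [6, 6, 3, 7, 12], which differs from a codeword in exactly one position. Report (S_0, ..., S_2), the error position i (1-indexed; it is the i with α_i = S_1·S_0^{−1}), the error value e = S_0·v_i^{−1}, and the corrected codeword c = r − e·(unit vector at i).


S = (7, 5, 11), error at position 1, error magnitude e = 5, c = [1, 6, 3, 7, 12].

Step 1: column multipliers v_i = (∏_{j≠i}(α_i − α_j))^{−1} mod 13.
  i = 1 (α = 10): (10−2)(10−12)(10−3)(10−8) = 8·(−2)·7·2 = −224 ≡ 10, so v_1 = 10^{−1} = 4 (mod 13).
  i = 2 (α = 2): (2−10)(2−12)(2−3)(2−8) = (−8)·(−10)·(−1)·(−6) = 480 ≡ 12, so v_2 = 12^{−1} = 12 (mod 13).
  i = 3 (α = 12): (12−10)(12−2)(12−3)(12−8) = 2·10·9·4 = 720 ≡ 5, so v_3 = 5^{−1} = 8 (mod 13).
  i = 4 (α = 3): (3−10)(3−2)(3−12)(3−8) = (−7)·1·(−9)·(−5) = −315 ≡ 10, so v_4 = 10^{−1} = 4 (mod 13).
  i = 5 (α = 8): (8−10)(8−2)(8−12)(8−3) = (−2)·6·(−4)·5 = 240 ≡ 6, so v_5 = 6^{−1} = 11 (mod 13).
  v = [4, 12, 8, 4, 11].
Step 2: syndromes of r = [6, 6, 3, 7, 12] (all sums mod 13).
  S_0 = Σ v_i r_i = 4·6 + 12·6 + 8·3 + 4·7 + 11·12 = 280 ≡ 7.
  S_1 = Σ v_i α_i r_i = 4·10·6 + 12·2·6 + 8·12·3 + 4·3·7 + 11·8·12 = 1812 ≡ 5.
  α_i^2 mod 13 = [9, 4, 1, 9, 12].
  S_2 = Σ v_i α_i^2 r_i = 4·9·6 + 12·4·6 + 8·1·3 + 4·9·7 + 11·12·12 = 2364 ≡ 11.
  S = (7, 5, 11) ≠ 0, so r is not a codeword (an error is present).
Step 3: locate the error. For a single error e at position i, S_ℓ = v_i·e·α_i^ℓ, so α_err = S_1/S_0.
  S_0^{−1} = 7^{−1} = 2 (mod 13), so α_err = 5·2 = 10 ≡ 10 = α_1. Error position i = 1.
  Consistency check: S_2/S_1 = 11·8 = 88 ≡ 10 = α_err ✓ (single-error assumption holds).
Step 4: error magnitude e = S_0/v_1 = S_0·∏_{j≠1}(α_1 − α_j) = 7·10 = 70 ≡ 5 (mod 13).
Step 5: correct position 1: c_1 = r_1 − e = 6 − 5 ≡ 1 (mod 13). Hence c = [1, 6, 3, 7, 12].
  Check: interpolating c through the α_i gives m(x) = 4 + 1·x (degree < 2) with m(α_i) = c_i for every i, so c is indeed a codeword.


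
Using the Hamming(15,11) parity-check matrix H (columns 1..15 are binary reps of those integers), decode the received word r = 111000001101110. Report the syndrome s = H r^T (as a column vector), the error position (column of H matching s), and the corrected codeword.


s = (1, 1, 0, 0)^T, error position = 12, corrected codeword c = 111000001100110

Compute s = H r^T mod 2 one row at a time:
  s_1 = 0 + 1 + 1 + 0 + 1 + 1 + 1 + 0 = 5 ≡ 1 (mod 2).
  s_2 = 0 + 0 + 0 + 0 + 1 + 1 + 1 + 0 = 3 ≡ 1 (mod 2).
  s_3 = 1 + 1 + 0 + 0 + 1 + 0 + 1 + 0 = 4 ≡ 0 (mod 2).
  s_4 = 1 + 1 + 0 + 0 + 1 + 0 + 1 + 0 = 4 ≡ 0 (mod 2).
s = (1, 1, 0, 0)^T — this equals column 12 of H (binary 1100), so error is at position 12.
Correct: flip bit 12 of r = 111000001101110 to get c = 111000001100110.


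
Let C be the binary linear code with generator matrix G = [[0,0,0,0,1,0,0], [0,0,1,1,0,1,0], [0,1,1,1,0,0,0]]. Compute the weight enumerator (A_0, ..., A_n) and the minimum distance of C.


Weight distribution: A_0 = 1, A_1 = 1, A_2 = 1, A_3 = 3, A_4 = 2. Minimum distance d = 1.

Enumerate all 2^3 = 8 messages m ∈ F_2^3.
For each, compute codeword c = mG in F_2^7, then tally its weight.
  m = 000 → c = 0000000, weight = 0.
  m = 100 → c = 0000100, weight = 1.
  m = 010 → c = 0011010, weight = 3.
  m = 110 → c = 0011110, weight = 4.
  m = 001 → c = 0111000, weight = 3.
  m = 101 → c = 0111100, weight = 4.
  m = 011 → c = 0100010, weight = 2.
  m = 111 → c = 0100110, weight = 3.
Tally weights:
  weight 0: 1 codewords.
  weight 1: 1 codewords.
  weight 2: 1 codewords.
  weight 3: 3 codewords.
  weight 4: 2 codewords.
Minimum distance d = smallest w > 0 with A_w > 0 = 1.
Sanity: Σ A_w = 8 = 2^3 = 8 ✓.


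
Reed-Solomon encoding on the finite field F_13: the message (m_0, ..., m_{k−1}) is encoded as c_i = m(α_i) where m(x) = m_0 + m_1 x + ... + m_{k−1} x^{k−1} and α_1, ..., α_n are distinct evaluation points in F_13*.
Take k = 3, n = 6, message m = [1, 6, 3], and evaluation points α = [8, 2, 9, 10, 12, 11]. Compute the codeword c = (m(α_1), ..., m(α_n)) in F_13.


c = [7, 12, 12, 10, 11, 1]

Message polynomial: m(x) = 1 + 6·x + 3·x^2 (mod 13).
For each evaluation point α_i, compute m(α_i) mod 13:
  α_1 = 8: Horner steps 3 → 4 → 7, so m(8) = 7.
  α_2 = 2: Horner steps 3 → 12 → 12, so m(2) = 12.
  α_3 = 9: Horner steps 3 → 7 → 12, so m(9) = 12.
  α_4 = 10: Horner steps 3 → 10 → 10, so m(10) = 10.
  α_5 = 12: Horner steps 3 → 3 → 11, so m(12) = 11.
  α_6 = 11: Horner steps 3 → 0 → 1, so m(11) = 1.
Codeword c = [7, 12, 12, 10, 11, 1] ∈ F_13^6.


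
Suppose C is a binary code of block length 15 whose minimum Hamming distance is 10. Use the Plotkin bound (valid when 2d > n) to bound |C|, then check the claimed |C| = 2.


Plotkin bound M ≤ 4; given |C| = 2 ≤ bound (satisfied).

Check applicability: 2d = 20, n = 15.
2d − n = 5 > 0, so Plotkin applies.
Compute d/(2d−n) = 10/5 ≈ 2.0000.
⌊d/(2d−n)⌋ = 2.
Plotkin bound: M ≤ 2·2 = 4.
Given |C| = 2, check: satisfied.
This |C| is below the Plotkin bound.


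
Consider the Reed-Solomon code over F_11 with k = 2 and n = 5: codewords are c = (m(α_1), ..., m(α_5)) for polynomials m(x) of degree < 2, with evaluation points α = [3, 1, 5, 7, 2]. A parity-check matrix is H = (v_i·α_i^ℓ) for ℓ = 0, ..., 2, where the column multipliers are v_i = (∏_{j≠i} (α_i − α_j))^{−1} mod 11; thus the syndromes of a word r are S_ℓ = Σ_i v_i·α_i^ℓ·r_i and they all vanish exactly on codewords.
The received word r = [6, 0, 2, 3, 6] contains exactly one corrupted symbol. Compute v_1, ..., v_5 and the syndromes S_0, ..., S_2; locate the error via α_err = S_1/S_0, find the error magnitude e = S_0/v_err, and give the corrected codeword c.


S = (1, 3, 9), error at position 1, error magnitude e = 5, c = [1, 0, 2, 3, 6].

Step 1: column multipliers v_i = (∏_{j≠i}(α_i − α_j))^{−1} mod 11.
  i = 1 (α = 3): (3−1)(3−5)(3−7)(3−2) = 2·(−2)·(−4)·1 = 16 ≡ 5, so v_1 = 5^{−1} = 9 (mod 11).
  i = 2 (α = 1): (1−3)(1−5)(1−7)(1−2) = (−2)·(−4)·(−6)·(−1) = 48 ≡ 4, so v_2 = 4^{−1} = 3 (mod 11).
  i = 3 (α = 5): (5−3)(5−1)(5−7)(5−2) = 2·4·(−2)·3 = −48 ≡ 7, so v_3 = 7^{−1} = 8 (mod 11).
  i = 4 (α = 7): (7−3)(7−1)(7−5)(7−2) = 4·6·2·5 = 240 ≡ 9, so v_4 = 9^{−1} = 5 (mod 11).
  i = 5 (α = 2): (2−3)(2−1)(2−5)(2−7) = (−1)·1·(−3)·(−5) = −15 ≡ 7, so v_5 = 7^{−1} = 8 (mod 11).
  v = [9, 3, 8, 5, 8].
Step 2: syndromes of r = [6, 0, 2, 3, 6] (all sums mod 11).
  S_0 = Σ v_i r_i = 9·6 + 3·0 + 8·2 + 5·3 + 8·6 = 133 ≡ 1.
  S_1 = Σ v_i α_i r_i = 9·3·6 + 3·1·0 + 8·5·2 + 5·7·3 + 8·2·6 = 443 ≡ 3.
  α_i^2 mod 11 = [9, 1, 3, 5, 4].
  S_2 = Σ v_i α_i^2 r_i = 9·9·6 + 3·1·0 + 8·3·2 + 5·5·3 + 8·4·6 = 801 ≡ 9.
  S = (1, 3, 9) ≠ 0, so r is not a codeword (an error is present).
Step 3: locate the error. For a single error e at position i, S_ℓ = v_i·e·α_i^ℓ, so α_err = S_1/S_0.
  S_0^{−1} = 1^{−1} = 1 (mod 11), so α_err = 3·1 = 3 ≡ 3 = α_1. Error position i = 1.
  Consistency check: S_2/S_1 = 9·4 = 36 ≡ 3 = α_err ✓ (single-error assumption holds).
Step 4: error magnitude e = S_0/v_1 = S_0·∏_{j≠1}(α_1 − α_j) = 1·5 = 5 ≡ 5 (mod 11).
Step 5: correct position 1: c_1 = r_1 − e = 6 − 5 ≡ 1 (mod 11). Hence c = [1, 0, 2, 3, 6].
  Check: interpolating c through the α_i gives m(x) = 5 + 6·x (degree < 2) with m(α_i) = c_i for every i, so c is indeed a codeword.


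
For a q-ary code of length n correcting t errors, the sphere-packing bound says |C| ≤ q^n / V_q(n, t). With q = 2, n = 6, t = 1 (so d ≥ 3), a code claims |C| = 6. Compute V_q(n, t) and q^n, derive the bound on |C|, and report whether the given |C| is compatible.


V_q(n, t) = 7, q^n = 64, Hamming bound = 9, |C| = 6 ≤ bound (satisfied).

Step 1: Compute V_q(n, t) = Σ_{j=0}^1 C(n, j) (q−1)^j.
  j = 0: C(6,0)·(1)^0 = 1·1 = 1.
  j = 1: C(6,1)·(1)^1 = 6·1 = 6.
  V_q(n, t) = 1 + 6 = 7.
Step 2: q^n = 2^6 = 64.
Step 3: Hamming bound ⌊q^n / V_q(n,t)⌋ = ⌊64/7⌋ = 9.
Step 4: Compare |C| = 6 to 9: satisfied.
The claimed |C| lies below the Hamming bound.


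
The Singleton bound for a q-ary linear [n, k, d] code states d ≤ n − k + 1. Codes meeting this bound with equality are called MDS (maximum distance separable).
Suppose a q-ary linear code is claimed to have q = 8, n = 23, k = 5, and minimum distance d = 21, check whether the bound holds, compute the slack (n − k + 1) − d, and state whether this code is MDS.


Singleton RHS = n − k + 1 = 19, slack = -2, bound violated (no such code; not MDS).

Singleton bound: d ≤ n − k + 1.
Here n = 23, k = 5, so n − k + 1 = 19.
Given d = 21, check d ≤ 19: NO.
Slack = (n − k + 1) − d = -2.
The slack is negative: d = 21 exceeds n − k + 1 = 19 by 2, so the Singleton bound is violated and no linear [23, 5, 21]_8 code can exist. In particular it is not MDS (MDS requires d = n − k + 1 exactly).
Description: the claimed parameters are [23, 5, 21]_8; such a code would be impossible (violates the Singleton bound).


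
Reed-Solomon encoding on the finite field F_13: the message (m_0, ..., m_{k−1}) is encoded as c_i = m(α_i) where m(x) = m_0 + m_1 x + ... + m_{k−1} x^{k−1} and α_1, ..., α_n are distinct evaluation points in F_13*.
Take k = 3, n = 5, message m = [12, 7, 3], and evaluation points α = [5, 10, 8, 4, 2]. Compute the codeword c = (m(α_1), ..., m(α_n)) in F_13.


c = [5, 5, 0, 10, 12]

Message polynomial: m(x) = 12 + 7·x + 3·x^2 (mod 13).
For each evaluation point α_i, compute m(α_i) mod 13:
  α_1 = 5: Horner steps 3 → 9 → 5, so m(5) = 5.
  α_2 = 10: Horner steps 3 → 11 → 5, so m(10) = 5.
  α_3 = 8: Horner steps 3 → 5 → 0, so m(8) = 0.
  α_4 = 4: Horner steps 3 → 6 → 10, so m(4) = 10.
  α_5 = 2: Horner steps 3 → 0 → 12, so m(2) = 12.
Codeword c = [5, 5, 0, 10, 12] ∈ F_13^5.


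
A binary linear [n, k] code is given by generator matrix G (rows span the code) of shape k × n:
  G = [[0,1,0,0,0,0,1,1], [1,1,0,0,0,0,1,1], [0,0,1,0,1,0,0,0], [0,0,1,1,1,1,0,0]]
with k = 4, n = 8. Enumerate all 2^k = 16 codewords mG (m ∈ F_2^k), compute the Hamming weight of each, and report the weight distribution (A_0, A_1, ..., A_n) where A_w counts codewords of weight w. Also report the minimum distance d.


Weight distribution: A_0 = 1, A_1 = 1, A_2 = 2, A_3 = 3, A_4 = 2, A_5 = 3, A_6 = 2, A_7 = 1, A_8 = 1. Minimum distance d = 1.

Enumerate all 2^4 = 16 messages m ∈ F_2^4.
For each, compute codeword c = mG in F_2^8, then tally its weight.
  m = 0000 → c = 00000000, weight = 0.
  m = 1000 → c = 01000011, weight = 3.
  m = 0100 → c = 11000011, weight = 4.
  m = 1100 → c = 10000000, weight = 1.
  m = 0010 → c = 00101000, weight = 2.
  m = 1010 → c = 01101011, weight = 5.
  m = 0110 → c = 11101011, weight = 6.
  m = 1110 → c = 10101000, weight = 3.
  m = 0001 → c = 00111100, weight = 4.
  m = 1001 → c = 01111111, weight = 7.
  m = 0101 → c = 11111111, weight = 8.
  m = 1101 → c = 10111100, weight = 5.
  m = 0011 → c = 00010100, weight = 2.
  m = 1011 → c = 01010111, weight = 5.
  m = 0111 → c = 11010111, weight = 6.
  m = 1111 → c = 10010100, weight = 3.
Tally weights:
  weight 0: 1 codewords.
  weight 1: 1 codewords.
  weight 2: 2 codewords.
  weight 3: 3 codewords.
  weight 4: 2 codewords.
  weight 5: 3 codewords.
  weight 6: 2 codewords.
  weight 7: 1 codewords.
  weight 8: 1 codewords.
Minimum distance d = smallest w > 0 with A_w > 0 = 1.
Sanity: Σ A_w = 16 = 2^4 = 16 ✓.


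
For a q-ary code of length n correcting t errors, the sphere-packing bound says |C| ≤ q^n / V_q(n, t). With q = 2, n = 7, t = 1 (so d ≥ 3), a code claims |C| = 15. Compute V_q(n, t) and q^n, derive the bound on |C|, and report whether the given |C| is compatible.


V_q(n, t) = 8, q^n = 128, Hamming bound = 16, |C| = 15 ≤ bound (satisfied).

Step 1: Compute V_q(n, t) = Σ_{j=0}^1 C(n, j) (q−1)^j.
  j = 0: C(7,0)·(1)^0 = 1·1 = 1.
  j = 1: C(7,1)·(1)^1 = 7·1 = 7.
  V_q(n, t) = 1 + 7 = 8.
Step 2: q^n = 2^7 = 128.
Step 3: Hamming bound ⌊q^n / V_q(n,t)⌋ = ⌊128/8⌋ = 16.
Step 4: Compare |C| = 15 to 16: satisfied.
The claimed |C| lies below the Hamming bound.


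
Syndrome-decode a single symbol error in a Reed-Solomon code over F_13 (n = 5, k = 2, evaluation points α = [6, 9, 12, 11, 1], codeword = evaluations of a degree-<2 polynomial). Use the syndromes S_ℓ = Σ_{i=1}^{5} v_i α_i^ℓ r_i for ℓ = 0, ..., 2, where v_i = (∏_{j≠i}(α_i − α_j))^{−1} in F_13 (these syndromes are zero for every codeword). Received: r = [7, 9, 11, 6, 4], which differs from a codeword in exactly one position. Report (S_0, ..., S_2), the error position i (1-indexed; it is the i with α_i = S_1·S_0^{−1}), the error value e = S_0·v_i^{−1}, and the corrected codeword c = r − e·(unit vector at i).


S = (8, 8, 8), error at position 5, error magnitude e = 9, c = [7, 9, 11, 6, 8].

Step 1: column multipliers v_i = (∏_{j≠i}(α_i − α_j))^{−1} mod 13.
  i = 1 (α = 6): (6−9)(6−12)(6−11)(6−1) = (−3)·(−6)·(−5)·5 = −450 ≡ 5, so v_1 = 5^{−1} = 8 (mod 13).
  i = 2 (α = 9): (9−6)(9−12)(9−11)(9−1) = 3·(−3)·(−2)·8 = 144 ≡ 1, so v_2 = 1^{−1} = 1 (mod 13).
  i = 3 (α = 12): (12−6)(12−9)(12−11)(12−1) = 6·3·1·11 = 198 ≡ 3, so v_3 = 3^{−1} = 9 (mod 13).
  i = 4 (α = 11): (11−6)(11−9)(11−12)(11−1) = 5·2·(−1)·10 = −100 ≡ 4, so v_4 = 4^{−1} = 10 (mod 13).
  i = 5 (α = 1): (1−6)(1−9)(1−12)(1−11) = (−5)·(−8)·(−11)·(−10) = 4400 ≡ 6, so v_5 = 6^{−1} = 11 (mod 13).
  v = [8, 1, 9, 10, 11].
Step 2: syndromes of r = [7, 9, 11, 6, 4] (all sums mod 13).
  S_0 = Σ v_i r_i = 8·7 + 1·9 + 9·11 + 10·6 + 11·4 = 268 ≡ 8.
  S_1 = Σ v_i α_i r_i = 8·6·7 + 1·9·9 + 9·12·11 + 10·11·6 + 11·1·4 = 2309 ≡ 8.
  α_i^2 mod 13 = [10, 3, 1, 4, 1].
  S_2 = Σ v_i α_i^2 r_i = 8·10·7 + 1·3·9 + 9·1·11 + 10·4·6 + 11·1·4 = 970 ≡ 8.
  S = (8, 8, 8) ≠ 0, so r is not a codeword (an error is present).
Step 3: locate the error. For a single error e at position i, S_ℓ = v_i·e·α_i^ℓ, so α_err = S_1/S_0.
  S_0^{−1} = 8^{−1} = 5 (mod 13), so α_err = 8·5 = 40 ≡ 1 = α_5. Error position i = 5.
  Consistency check: S_2/S_1 = 8·5 = 40 ≡ 1 = α_err ✓ (single-error assumption holds).
Step 4: error magnitude e = S_0/v_5 = S_0·∏_{j≠5}(α_5 − α_j) = 8·6 = 48 ≡ 9 (mod 13).
Step 5: correct position 5: c_5 = r_5 − e = 4 − 9 ≡ 8 (mod 13). Hence c = [7, 9, 11, 6, 8].
  Check: interpolating c through the α_i gives m(x) = 3 + 5·x (degree < 2) with m(α_i) = c_i for every i, so c is indeed a codeword.


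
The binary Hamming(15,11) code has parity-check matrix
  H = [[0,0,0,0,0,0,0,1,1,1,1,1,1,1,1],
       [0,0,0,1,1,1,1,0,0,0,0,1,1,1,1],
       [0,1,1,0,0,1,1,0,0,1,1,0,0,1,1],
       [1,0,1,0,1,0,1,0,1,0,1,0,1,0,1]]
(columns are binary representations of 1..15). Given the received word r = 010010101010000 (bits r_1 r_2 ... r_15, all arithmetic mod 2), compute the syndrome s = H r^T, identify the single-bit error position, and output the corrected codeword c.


s = (0, 0, 1, 0)^T, error position = 2, corrected codeword c = 000010101010000

Compute s = H r^T mod 2 one row at a time:
  s_1 = 0 + 1 + 0 + 1 + 0 + 0 + 0 + 0 = 2 ≡ 0 (mod 2).
  s_2 = 0 + 1 + 0 + 1 + 0 + 0 + 0 + 0 = 2 ≡ 0 (mod 2).
  s_3 = 1 + 0 + 0 + 1 + 0 + 1 + 0 + 0 = 3 ≡ 1 (mod 2).
  s_4 = 0 + 0 + 1 + 1 + 1 + 1 + 0 + 0 = 4 ≡ 0 (mod 2).
s = (0, 0, 1, 0)^T — this equals column 2 of H (binary 0010), so error is at position 2.
Correct: flip bit 2 of r = 010010101010000 to get c = 000010101010000.


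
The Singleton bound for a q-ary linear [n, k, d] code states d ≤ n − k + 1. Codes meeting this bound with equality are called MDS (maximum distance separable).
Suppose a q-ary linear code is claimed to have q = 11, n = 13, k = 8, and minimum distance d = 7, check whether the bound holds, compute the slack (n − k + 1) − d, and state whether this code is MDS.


Singleton RHS = n − k + 1 = 6, slack = -1, bound violated (no such code; not MDS).

Singleton bound: d ≤ n − k + 1.
Here n = 13, k = 8, so n − k + 1 = 6.
Given d = 7, check d ≤ 6: NO.
Slack = (n − k + 1) − d = -1.
The slack is negative: d = 7 exceeds n − k + 1 = 6 by 1, so the Singleton bound is violated and no linear [13, 8, 7]_11 code can exist. In particular it is not MDS (MDS requires d = n − k + 1 exactly).
Description: the claimed parameters are [13, 8, 7]_11; such a code would be impossible (violates the Singleton bound).


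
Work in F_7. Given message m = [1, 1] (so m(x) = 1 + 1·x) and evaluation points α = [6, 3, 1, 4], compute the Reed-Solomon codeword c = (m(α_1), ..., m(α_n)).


c = [0, 4, 2, 5]

Message polynomial: m(x) = 1 + 1·x (mod 7).
For each evaluation point α_i, compute m(α_i) mod 7:
  α_1 = 6: Horner steps 1 → 0, so m(6) = 0.
  α_2 = 3: Horner steps 1 → 4, so m(3) = 4.
  α_3 = 1: Horner steps 1 → 2, so m(1) = 2.
  α_4 = 4: Horner steps 1 → 5, so m(4) = 5.
Codeword c = [0, 4, 2, 5] ∈ F_7^4.


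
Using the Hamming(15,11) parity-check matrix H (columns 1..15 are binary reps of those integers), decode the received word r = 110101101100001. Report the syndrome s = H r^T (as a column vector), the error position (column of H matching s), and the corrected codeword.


s = (1, 0, 1, 0)^T, error position = 10, corrected codeword c = 110101101000001

Compute s = H r^T mod 2 one row at a time:
  s_1 = 0 + 1 + 1 + 0 + 0 + 0 + 0 + 1 = 3 ≡ 1 (mod 2).
  s_2 = 1 + 0 + 1 + 1 + 0 + 0 + 0 + 1 = 4 ≡ 0 (mod 2).
  s_3 = 1 + 0 + 1 + 1 + 1 + 0 + 0 + 1 = 5 ≡ 1 (mod 2).
  s_4 = 1 + 0 + 0 + 1 + 1 + 0 + 0 + 1 = 4 ≡ 0 (mod 2).
s = (1, 0, 1, 0)^T — this equals column 10 of H (binary 1010), so error is at position 10.
Correct: flip bit 10 of r = 110101101100001 to get c = 110101101000001.


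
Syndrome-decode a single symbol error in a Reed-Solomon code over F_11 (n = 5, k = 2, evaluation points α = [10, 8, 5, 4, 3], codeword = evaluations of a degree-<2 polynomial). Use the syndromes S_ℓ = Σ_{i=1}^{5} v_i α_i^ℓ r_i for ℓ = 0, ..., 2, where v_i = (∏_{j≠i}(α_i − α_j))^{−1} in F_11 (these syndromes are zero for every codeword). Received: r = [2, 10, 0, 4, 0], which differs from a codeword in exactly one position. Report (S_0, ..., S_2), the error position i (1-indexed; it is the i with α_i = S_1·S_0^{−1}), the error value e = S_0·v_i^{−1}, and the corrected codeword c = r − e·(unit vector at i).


S = (9, 5, 4), error at position 5, error magnitude e = 3, c = [2, 10, 0, 4, 8].

Step 1: column multipliers v_i = (∏_{j≠i}(α_i − α_j))^{−1} mod 11.
  i = 1 (α = 10): (10−8)(10−5)(10−4)(10−3) = 2·5·6·7 = 420 ≡ 2, so v_1 = 2^{−1} = 6 (mod 11).
  i = 2 (α = 8): (8−10)(8−5)(8−4)(8−3) = (−2)·3·4·5 = −120 ≡ 1, so v_2 = 1^{−1} = 1 (mod 11).
  i = 3 (α = 5): (5−10)(5−8)(5−4)(5−3) = (−5)·(−3)·1·2 = 30 ≡ 8, so v_3 = 8^{−1} = 7 (mod 11).
  i = 4 (α = 4): (4−10)(4−8)(4−5)(4−3) = (−6)·(−4)·(−1)·1 = −24 ≡ 9, so v_4 = 9^{−1} = 5 (mod 11).
  i = 5 (α = 3): (3−10)(3−8)(3−5)(3−4) = (−7)·(−5)·(−2)·(−1) = 70 ≡ 4, so v_5 = 4^{−1} = 3 (mod 11).
  v = [6, 1, 7, 5, 3].
Step 2: syndromes of r = [2, 10, 0, 4, 0] (all sums mod 11).
  S_0 = Σ v_i r_i = 6·2 + 1·10 + 7·0 + 5·4 + 3·0 = 42 ≡ 9.
  S_1 = Σ v_i α_i r_i = 6·10·2 + 1·8·10 + 7·5·0 + 5·4·4 + 3·3·0 = 280 ≡ 5.
  α_i^2 mod 11 = [1, 9, 3, 5, 9].
  S_2 = Σ v_i α_i^2 r_i = 6·1·2 + 1·9·10 + 7·3·0 + 5·5·4 + 3·9·0 = 202 ≡ 4.
  S = (9, 5, 4) ≠ 0, so r is not a codeword (an error is present).
Step 3: locate the error. For a single error e at position i, S_ℓ = v_i·e·α_i^ℓ, so α_err = S_1/S_0.
  S_0^{−1} = 9^{−1} = 5 (mod 11), so α_err = 5·5 = 25 ≡ 3 = α_5. Error position i = 5.
  Consistency check: S_2/S_1 = 4·9 = 36 ≡ 3 = α_err ✓ (single-error assumption holds).
Step 4: error magnitude e = S_0/v_5 = S_0·∏_{j≠5}(α_5 − α_j) = 9·4 = 36 ≡ 3 (mod 11).
Step 5: correct position 5: c_5 = r_5 − e = 0 − 3 ≡ 8 (mod 11). Hence c = [2, 10, 0, 4, 8].
  Check: interpolating c through the α_i gives m(x) = 9 + 7·x (degree < 2) with m(α_i) = c_i for every i, so c is indeed a codeword.


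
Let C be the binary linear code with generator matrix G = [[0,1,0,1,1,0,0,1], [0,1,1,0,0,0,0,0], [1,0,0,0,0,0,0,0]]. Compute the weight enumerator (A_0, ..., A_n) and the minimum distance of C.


Weight distribution: A_0 = 1, A_1 = 1, A_2 = 1, A_3 = 1, A_4 = 2, A_5 = 2. Minimum distance d = 1.

Enumerate all 2^3 = 8 messages m ∈ F_2^3.
For each, compute codeword c = mG in F_2^8, then tally its weight.
  m = 000 → c = 00000000, weight = 0.
  m = 100 → c = 01011001, weight = 4.
  m = 010 → c = 01100000, weight = 2.
  m = 110 → c = 00111001, weight = 4.
  m = 001 → c = 10000000, weight = 1.
  m = 101 → c = 11011001, weight = 5.
  m = 011 → c = 11100000, weight = 3.
  m = 111 → c = 10111001, weight = 5.
Tally weights:
  weight 0: 1 codewords.
  weight 1: 1 codewords.
  weight 2: 1 codewords.
  weight 3: 1 codewords.
  weight 4: 2 codewords.
  weight 5: 2 codewords.
Minimum distance d = smallest w > 0 with A_w > 0 = 1.
Sanity: Σ A_w = 8 = 2^3 = 8 ✓.


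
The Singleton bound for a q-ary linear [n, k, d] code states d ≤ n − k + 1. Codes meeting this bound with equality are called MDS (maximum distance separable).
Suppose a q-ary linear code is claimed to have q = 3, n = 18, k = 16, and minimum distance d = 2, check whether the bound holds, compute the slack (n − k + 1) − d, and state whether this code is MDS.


Singleton RHS = n − k + 1 = 3, slack = 1, bound satisfied, not MDS.

Singleton bound: d ≤ n − k + 1.
Here n = 18, k = 16, so n − k + 1 = 3.
Given d = 2, check d ≤ 3: YES.
Slack = (n − k + 1) − d = 1.
The code is NOT MDS (slack = 1 > 0).
Description: the claimed parameters are [18, 16, 2]_3; such a code would be non-MDS.


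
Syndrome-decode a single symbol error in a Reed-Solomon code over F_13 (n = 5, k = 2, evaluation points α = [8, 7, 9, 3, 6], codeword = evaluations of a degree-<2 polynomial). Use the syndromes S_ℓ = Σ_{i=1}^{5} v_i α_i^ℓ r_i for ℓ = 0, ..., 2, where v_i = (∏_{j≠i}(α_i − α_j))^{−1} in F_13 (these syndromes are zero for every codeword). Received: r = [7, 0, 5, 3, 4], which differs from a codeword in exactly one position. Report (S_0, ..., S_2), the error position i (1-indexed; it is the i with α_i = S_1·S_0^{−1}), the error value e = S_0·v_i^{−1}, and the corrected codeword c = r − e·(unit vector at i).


S = (8, 12, 5), error at position 1, error magnitude e = 11, c = [9, 0, 5, 3, 4].

Step 1: column multipliers v_i = (∏_{j≠i}(α_i − α_j))^{−1} mod 13.
  i = 1 (α = 8): (8−7)(8−9)(8−3)(8−6) = 1·(−1)·5·2 = −10 ≡ 3, so v_1 = 3^{−1} = 9 (mod 13).
  i = 2 (α = 7): (7−8)(7−9)(7−3)(7−6) = (−1)·(−2)·4·1 = 8 ≡ 8, so v_2 = 8^{−1} = 5 (mod 13).
  i = 3 (α = 9): (9−8)(9−7)(9−3)(9−6) = 1·2·6·3 = 36 ≡ 10, so v_3 = 10^{−1} = 4 (mod 13).
  i = 4 (α = 3): (3−8)(3−7)(3−9)(3−6) = (−5)·(−4)·(−6)·(−3) = 360 ≡ 9, so v_4 = 9^{−1} = 3 (mod 13).
  i = 5 (α = 6): (6−8)(6−7)(6−9)(6−3) = (−2)·(−1)·(−3)·3 = −18 ≡ 8, so v_5 = 8^{−1} = 5 (mod 13).
  v = [9, 5, 4, 3, 5].
Step 2: syndromes of r = [7, 0, 5, 3, 4] (all sums mod 13).
  S_0 = Σ v_i r_i = 9·7 + 5·0 + 4·5 + 3·3 + 5·4 = 112 ≡ 8.
  S_1 = Σ v_i α_i r_i = 9·8·7 + 5·7·0 + 4·9·5 + 3·3·3 + 5·6·4 = 831 ≡ 12.
  α_i^2 mod 13 = [12, 10, 3, 9, 10].
  S_2 = Σ v_i α_i^2 r_i = 9·12·7 + 5·10·0 + 4·3·5 + 3·9·3 + 5·10·4 = 1097 ≡ 5.
  S = (8, 12, 5) ≠ 0, so r is not a codeword (an error is present).
Step 3: locate the error. For a single error e at position i, S_ℓ = v_i·e·α_i^ℓ, so α_err = S_1/S_0.
  S_0^{−1} = 8^{−1} = 5 (mod 13), so α_err = 12·5 = 60 ≡ 8 = α_1. Error position i = 1.
  Consistency check: S_2/S_1 = 5·12 = 60 ≡ 8 = α_err ✓ (single-error assumption holds).
Step 4: error magnitude e = S_0/v_1 = S_0·∏_{j≠1}(α_1 − α_j) = 8·3 = 24 ≡ 11 (mod 13).
Step 5: correct position 1: c_1 = r_1 − e = 7 − 11 ≡ 9 (mod 13). Hence c = [9, 0, 5, 3, 4].
  Check: interpolating c through the α_i gives m(x) = 2 + 9·x (degree < 2) with m(α_i) = c_i for every i, so c is indeed a codeword.


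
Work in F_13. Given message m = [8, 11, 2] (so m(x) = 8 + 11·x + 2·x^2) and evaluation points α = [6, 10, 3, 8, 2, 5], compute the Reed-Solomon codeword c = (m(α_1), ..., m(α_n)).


c = [3, 6, 7, 3, 12, 9]

Message polynomial: m(x) = 8 + 11·x + 2·x^2 (mod 13).
For each evaluation point α_i, compute m(α_i) mod 13:
  α_1 = 6: Horner steps 2 → 10 → 3, so m(6) = 3.
  α_2 = 10: Horner steps 2 → 5 → 6, so m(10) = 6.
  α_3 = 3: Horner steps 2 → 4 → 7, so m(3) = 7.
  α_4 = 8: Horner steps 2 → 1 → 3, so m(8) = 3.
  α_5 = 2: Horner steps 2 → 2 → 12, so m(2) = 12.
  α_6 = 5: Horner steps 2 → 8 → 9, so m(5) = 9.
Codeword c = [3, 6, 7, 3, 12, 9] ∈ F_13^6.


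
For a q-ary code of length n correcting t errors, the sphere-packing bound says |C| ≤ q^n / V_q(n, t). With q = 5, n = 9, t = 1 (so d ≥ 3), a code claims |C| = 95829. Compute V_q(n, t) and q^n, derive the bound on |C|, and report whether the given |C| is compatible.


V_q(n, t) = 37, q^n = 1953125, Hamming bound = 52787, |C| = 95829 > bound (violated).

Step 1: Compute V_q(n, t) = Σ_{j=0}^1 C(n, j) (q−1)^j.
  j = 0: C(9,0)·(4)^0 = 1·1 = 1.
  j = 1: C(9,1)·(4)^1 = 9·4 = 36.
  V_q(n, t) = 1 + 36 = 37.
Step 2: q^n = 5^9 = 1953125.
Step 3: Hamming bound ⌊q^n / V_q(n,t)⌋ = ⌊1953125/37⌋ = 52787.
Step 4: Compare |C| = 95829 to 52787: violated.
The claimed |C| lies above the Hamming bound, so no 5-ary code of length 9 with d ≥ 3 can have 95829 codewords.


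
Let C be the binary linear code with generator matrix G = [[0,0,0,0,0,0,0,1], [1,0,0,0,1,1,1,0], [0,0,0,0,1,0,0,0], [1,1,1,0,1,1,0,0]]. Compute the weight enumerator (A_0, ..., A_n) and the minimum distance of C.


Weight distribution: A_0 = 1, A_1 = 2, A_2 = 1, A_3 = 2, A_4 = 5, A_5 = 4, A_6 = 1. Minimum distance d = 1.

Enumerate all 2^4 = 16 messages m ∈ F_2^4.
For each, compute codeword c = mG in F_2^8, then tally its weight.
  m = 0000 → c = 00000000, weight = 0.
  m = 1000 → c = 00000001, weight = 1.
  m = 0100 → c = 10001110, weight = 4.
  m = 1100 → c = 10001111, weight = 5.
  m = 0010 → c = 00001000, weight = 1.
  m = 1010 → c = 00001001, weight = 2.
  m = 0110 → c = 10000110, weight = 3.
  m = 1110 → c = 10000111, weight = 4.
  m = 0001 → c = 11101100, weight = 5.
  m = 1001 → c = 11101101, weight = 6.
  m = 0101 → c = 01100010, weight = 3.
  m = 1101 → c = 01100011, weight = 4.
  m = 0011 → c = 11100100, weight = 4.
  m = 1011 → c = 11100101, weight = 5.
  m = 0111 → c = 01101010, weight = 4.
  m = 1111 → c = 01101011, weight = 5.
Tally weights:
  weight 0: 1 codewords.
  weight 1: 2 codewords.
  weight 2: 1 codewords.
  weight 3: 2 codewords.
  weight 4: 5 codewords.
  weight 5: 4 codewords.
  weight 6: 1 codewords.
Minimum distance d = smallest w > 0 with A_w > 0 = 1.
Sanity: Σ A_w = 16 = 2^4 = 16 ✓.


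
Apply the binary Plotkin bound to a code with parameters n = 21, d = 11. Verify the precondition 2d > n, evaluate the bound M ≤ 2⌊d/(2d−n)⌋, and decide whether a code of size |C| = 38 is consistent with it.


Plotkin bound M ≤ 22; given |C| = 38 > bound (violated).

Check applicability: 2d = 22, n = 21.
2d − n = 1 > 0, so Plotkin applies.
Compute d/(2d−n) = 11/1 ≈ 11.0000.
⌊d/(2d−n)⌋ = 11.
Plotkin bound: M ≤ 2·11 = 22.
Given |C| = 38, check: VIOLATED.
This |C| is above the Plotkin bound, so no binary code with n = 21, d = 11 and 38 codewords exists.


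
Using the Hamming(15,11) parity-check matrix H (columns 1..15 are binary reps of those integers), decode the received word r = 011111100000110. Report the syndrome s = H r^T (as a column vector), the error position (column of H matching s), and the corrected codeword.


s = (0, 0, 1, 0)^T, error position = 2, corrected codeword c = 001111100000110

Compute s = H r^T mod 2 one row at a time:
  s_1 = 0 + 0 + 0 + 0 + 0 + 1 + 1 + 0 = 2 ≡ 0 (mod 2).
  s_2 = 1 + 1 + 1 + 1 + 0 + 1 + 1 + 0 = 6 ≡ 0 (mod 2).
  s_3 = 1 + 1 + 1 + 1 + 0 + 0 + 1 + 0 = 5 ≡ 1 (mod 2).
  s_4 = 0 + 1 + 1 + 1 + 0 + 0 + 1 + 0 = 4 ≡ 0 (mod 2).
s = (0, 0, 1, 0)^T — this equals column 2 of H (binary 0010), so error is at position 2.
Correct: flip bit 2 of r = 011111100000110 to get c = 001111100000110.


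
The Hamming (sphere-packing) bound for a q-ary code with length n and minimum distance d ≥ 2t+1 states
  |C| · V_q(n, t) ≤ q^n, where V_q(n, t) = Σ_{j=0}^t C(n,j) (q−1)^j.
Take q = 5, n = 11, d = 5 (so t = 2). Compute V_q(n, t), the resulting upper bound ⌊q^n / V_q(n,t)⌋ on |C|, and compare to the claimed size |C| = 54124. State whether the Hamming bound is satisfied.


V_q(n, t) = 925, q^n = 48828125, Hamming bound = 52787, |C| = 54124 > bound (violated).

Step 1: Compute V_q(n, t) = Σ_{j=0}^2 C(n, j) (q−1)^j.
  j = 0: C(11,0)·(4)^0 = 1·1 = 1.
  j = 1: C(11,1)·(4)^1 = 11·4 = 44.
  j = 2: C(11,2)·(4)^2 = 55·16 = 880.
  V_q(n, t) = 1 + 44 + 880 = 925.
Step 2: q^n = 5^11 = 48828125.
Step 3: Hamming bound ⌊q^n / V_q(n,t)⌋ = ⌊48828125/925⌋ = 52787.
Step 4: Compare |C| = 54124 to 52787: violated.
The claimed |C| lies above the Hamming bound, so no 5-ary code of length 11 with d ≥ 5 can have 54124 codewords.
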